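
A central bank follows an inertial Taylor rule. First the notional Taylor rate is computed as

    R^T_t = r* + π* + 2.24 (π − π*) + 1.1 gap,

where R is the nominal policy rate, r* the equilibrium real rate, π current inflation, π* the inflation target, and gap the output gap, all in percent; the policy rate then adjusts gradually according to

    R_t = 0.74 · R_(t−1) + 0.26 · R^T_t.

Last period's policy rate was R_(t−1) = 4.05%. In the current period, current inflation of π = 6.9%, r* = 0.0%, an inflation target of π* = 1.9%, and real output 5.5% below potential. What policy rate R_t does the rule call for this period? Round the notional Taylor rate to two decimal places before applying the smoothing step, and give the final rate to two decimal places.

Output 5.5% below potential → gap = -5.5.
R^T_t = 0.0 + 1.9 + 2.24 × (6.9 − 1.9) + 1.1 × (-5.5)
   = 0.0 + 1.9 + 11.2 − 6.05 = 7.05
R_t = 0.74 × 4.05 + 0.26 × 7.05 = 2.997 + 1.833 = 4.83

4.83%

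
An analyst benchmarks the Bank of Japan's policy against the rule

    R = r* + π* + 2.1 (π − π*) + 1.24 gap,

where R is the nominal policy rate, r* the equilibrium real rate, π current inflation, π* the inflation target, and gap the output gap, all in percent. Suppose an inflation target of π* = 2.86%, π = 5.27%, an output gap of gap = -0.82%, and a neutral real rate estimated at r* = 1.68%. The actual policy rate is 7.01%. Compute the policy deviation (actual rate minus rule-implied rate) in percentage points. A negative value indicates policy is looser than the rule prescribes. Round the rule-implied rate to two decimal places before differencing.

-1.57 pp

R = 1.68 + 2.86 + 2.1 × (5.27 − 2.86) + 1.24 × (-0.82)
   = 1.68 + 2.86 + 5.061 − 1.0168 = 8.58
Deviation = 7.01 − 8.58 = -1.57 pp.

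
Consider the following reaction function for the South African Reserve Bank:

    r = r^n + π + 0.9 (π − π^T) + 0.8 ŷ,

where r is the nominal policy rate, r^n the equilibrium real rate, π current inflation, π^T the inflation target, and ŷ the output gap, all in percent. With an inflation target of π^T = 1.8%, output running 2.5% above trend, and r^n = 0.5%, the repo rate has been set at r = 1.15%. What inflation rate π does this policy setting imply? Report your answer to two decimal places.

0.14%

Output 2.5% above potential → ŷ = 2.5.
Collecting π: r = r^n + (1 + 0.9) π − 0.9 π^T + 0.8 ŷ
1.9 π = 1.15 − 0.5 + 0.9 × 1.8 − 0.8 × 2.5 = 0.27
π = 0.27 / 1.9 = 0.14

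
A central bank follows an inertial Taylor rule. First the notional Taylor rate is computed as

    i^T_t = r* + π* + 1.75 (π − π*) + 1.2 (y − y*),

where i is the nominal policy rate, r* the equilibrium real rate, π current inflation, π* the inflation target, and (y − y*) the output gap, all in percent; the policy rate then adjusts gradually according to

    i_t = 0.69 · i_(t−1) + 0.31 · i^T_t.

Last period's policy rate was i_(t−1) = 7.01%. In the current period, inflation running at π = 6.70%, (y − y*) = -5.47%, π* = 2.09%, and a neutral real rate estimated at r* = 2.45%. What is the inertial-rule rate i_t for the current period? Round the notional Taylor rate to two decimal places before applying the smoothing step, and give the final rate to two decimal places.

6.71%

i^T_t = 2.45 + 2.09 + 1.75 × (6.70 − 2.09) + 1.2 × (-5.47)
   = 2.45 + 2.09 + 8.0675 − 6.564 = 6.04
i_t = 0.69 × 7.01 + 0.31 × 6.04 = 4.8369 + 1.8724 = 6.71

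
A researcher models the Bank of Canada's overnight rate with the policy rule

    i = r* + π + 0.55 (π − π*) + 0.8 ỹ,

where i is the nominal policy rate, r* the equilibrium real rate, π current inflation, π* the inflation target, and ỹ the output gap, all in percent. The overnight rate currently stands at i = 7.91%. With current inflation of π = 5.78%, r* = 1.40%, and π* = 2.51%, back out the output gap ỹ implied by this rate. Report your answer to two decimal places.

-1.34%

0.8 ỹ = 7.91 − 1.40 − 5.78 − 0.55 × (5.78 − 2.51) = -1.0685
ỹ = -1.0685 / 0.8 = -1.34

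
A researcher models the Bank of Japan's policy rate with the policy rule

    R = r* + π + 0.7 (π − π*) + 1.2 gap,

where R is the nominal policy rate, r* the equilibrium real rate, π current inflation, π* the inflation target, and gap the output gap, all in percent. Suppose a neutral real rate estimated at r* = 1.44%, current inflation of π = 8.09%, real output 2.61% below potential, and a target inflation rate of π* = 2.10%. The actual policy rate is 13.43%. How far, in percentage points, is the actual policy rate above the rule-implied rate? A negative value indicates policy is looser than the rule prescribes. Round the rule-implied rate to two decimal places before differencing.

2.84 pp

Output 2.61% below potential → gap = -2.61.
R = 1.44 + 8.09 + 0.7 × (8.09 − 2.10) + 1.2 × (-2.61)
   = 1.44 + 8.09 + 4.193 − 3.132 = 10.59
Deviation = 13.43 − 10.59 = 2.84 pp.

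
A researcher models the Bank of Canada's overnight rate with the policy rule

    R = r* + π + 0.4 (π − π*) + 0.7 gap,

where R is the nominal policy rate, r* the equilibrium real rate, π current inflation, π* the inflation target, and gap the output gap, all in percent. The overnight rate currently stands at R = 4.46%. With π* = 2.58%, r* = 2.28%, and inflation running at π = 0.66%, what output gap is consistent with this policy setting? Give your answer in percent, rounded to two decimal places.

3.27%

0.7 gap = 4.46 − 2.28 − 0.66 − 0.4 × (0.66 − 2.58) = 2.288
gap = 2.288 / 0.7 = 3.27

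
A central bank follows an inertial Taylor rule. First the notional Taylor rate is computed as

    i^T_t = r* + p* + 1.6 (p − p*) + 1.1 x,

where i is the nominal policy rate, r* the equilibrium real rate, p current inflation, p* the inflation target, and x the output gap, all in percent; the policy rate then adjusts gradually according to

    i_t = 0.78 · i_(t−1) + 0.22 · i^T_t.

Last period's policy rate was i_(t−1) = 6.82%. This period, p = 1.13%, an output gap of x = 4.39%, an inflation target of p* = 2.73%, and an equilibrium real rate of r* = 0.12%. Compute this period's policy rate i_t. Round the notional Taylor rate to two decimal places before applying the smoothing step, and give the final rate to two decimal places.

6.45%

i^T_t = 0.12 + 2.73 + 1.6 × (1.13 − 2.73) + 1.1 × 4.39
   = 0.12 + 2.73 − 2.56 + 4.829 = 5.12
i_t = 0.78 × 6.82 + 0.22 × 5.12 = 5.3196 + 1.1264 = 6.45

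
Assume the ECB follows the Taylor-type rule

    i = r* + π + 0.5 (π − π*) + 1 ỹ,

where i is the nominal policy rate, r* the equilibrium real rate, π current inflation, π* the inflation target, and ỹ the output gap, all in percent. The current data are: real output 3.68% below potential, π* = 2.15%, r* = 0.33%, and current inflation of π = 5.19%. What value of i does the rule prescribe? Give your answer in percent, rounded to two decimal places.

3.36%

Output 3.68% below potential → ỹ = -3.68.
i = 0.33 + 5.19 + 0.5 × (5.19 − 2.15) + 1 × (-3.68)
   = 0.33 + 5.19 + 1.52 − 3.68 = 3.36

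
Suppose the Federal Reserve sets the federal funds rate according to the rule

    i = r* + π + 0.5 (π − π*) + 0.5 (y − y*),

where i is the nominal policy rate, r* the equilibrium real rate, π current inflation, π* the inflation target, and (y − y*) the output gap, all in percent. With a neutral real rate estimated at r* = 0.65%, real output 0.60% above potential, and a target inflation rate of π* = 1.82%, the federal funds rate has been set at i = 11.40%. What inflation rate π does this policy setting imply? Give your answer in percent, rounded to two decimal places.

7.57%

Output 0.60% above potential → (y − y*) = 0.60.
Collecting π: i = r* + (1 + 0.5) π − 0.5 π* + 0.5 (y − y*)
1.5 π = 11.40 − 0.65 + 0.5 × 1.82 − 0.5 × 0.60 = 11.36
π = 11.36 / 1.5 = 7.57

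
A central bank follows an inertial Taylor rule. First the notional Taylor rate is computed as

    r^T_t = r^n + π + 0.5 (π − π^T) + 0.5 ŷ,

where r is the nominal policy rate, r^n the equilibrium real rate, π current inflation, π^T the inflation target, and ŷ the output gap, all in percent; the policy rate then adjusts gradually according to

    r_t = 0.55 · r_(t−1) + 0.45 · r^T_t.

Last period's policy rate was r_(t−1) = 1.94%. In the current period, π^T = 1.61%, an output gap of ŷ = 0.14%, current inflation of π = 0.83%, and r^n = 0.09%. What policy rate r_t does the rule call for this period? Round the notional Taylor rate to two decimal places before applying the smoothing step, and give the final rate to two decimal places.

1.34%

r^T_t = 0.09 + 0.83 + 0.5 × (0.83 − 1.61) + 0.5 × 0.14
   = 0.09 + 0.83 − 0.39 + 0.07 = 0.60
r_t = 0.55 × 1.94 + 0.45 × 0.60 = 1.067 + 0.27 = 1.34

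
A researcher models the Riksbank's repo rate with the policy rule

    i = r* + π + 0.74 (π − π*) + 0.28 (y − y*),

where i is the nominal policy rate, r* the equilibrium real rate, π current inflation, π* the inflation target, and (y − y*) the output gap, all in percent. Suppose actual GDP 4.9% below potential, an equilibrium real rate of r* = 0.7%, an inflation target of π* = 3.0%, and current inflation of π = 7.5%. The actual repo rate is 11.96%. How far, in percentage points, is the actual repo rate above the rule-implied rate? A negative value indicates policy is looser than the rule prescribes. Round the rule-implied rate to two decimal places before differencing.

1.80 pp

Output 4.9% below potential → (y − y*) = -4.9.
i = 0.7 + 7.5 + 0.74 × (7.5 − 3.0) + 0.28 × (-4.9)
   = 0.7 + 7.5 + 3.33 − 1.372 = 10.16
Deviation = 11.96 − 10.16 = 1.80 pp.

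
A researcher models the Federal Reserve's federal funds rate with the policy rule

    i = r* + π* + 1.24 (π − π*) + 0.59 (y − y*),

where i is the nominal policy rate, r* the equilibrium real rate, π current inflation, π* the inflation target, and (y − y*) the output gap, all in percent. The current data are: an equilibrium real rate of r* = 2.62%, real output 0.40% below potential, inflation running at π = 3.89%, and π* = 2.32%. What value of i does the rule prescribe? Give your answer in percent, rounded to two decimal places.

Output 0.40% below potential → (y − y*) = -0.40.
i = 2.62 + 2.32 + 1.24 × (3.89 − 2.32) + 0.59 × (-0.40)
   = 2.62 + 2.32 + 1.9468 − 0.236 = 6.65

6.65%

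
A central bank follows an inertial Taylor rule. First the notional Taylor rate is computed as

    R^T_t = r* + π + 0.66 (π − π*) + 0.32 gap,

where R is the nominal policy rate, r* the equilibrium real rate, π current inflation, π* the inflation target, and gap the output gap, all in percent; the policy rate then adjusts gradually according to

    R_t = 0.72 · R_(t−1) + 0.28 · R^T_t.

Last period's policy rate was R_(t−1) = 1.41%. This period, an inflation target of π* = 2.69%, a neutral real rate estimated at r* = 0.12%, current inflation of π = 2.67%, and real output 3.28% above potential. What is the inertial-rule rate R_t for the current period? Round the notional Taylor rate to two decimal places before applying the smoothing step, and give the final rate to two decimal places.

Output 3.28% above potential → gap = 3.28.
R^T_t = 0.12 + 2.67 + 0.66 × (2.67 − 2.69) + 0.32 × 3.28
   = 0.12 + 2.67 − 0.0132 + 1.0496 = 3.83
R_t = 0.72 × 1.41 + 0.28 × 3.83 = 1.0152 + 1.0724 = 2.09

2.09%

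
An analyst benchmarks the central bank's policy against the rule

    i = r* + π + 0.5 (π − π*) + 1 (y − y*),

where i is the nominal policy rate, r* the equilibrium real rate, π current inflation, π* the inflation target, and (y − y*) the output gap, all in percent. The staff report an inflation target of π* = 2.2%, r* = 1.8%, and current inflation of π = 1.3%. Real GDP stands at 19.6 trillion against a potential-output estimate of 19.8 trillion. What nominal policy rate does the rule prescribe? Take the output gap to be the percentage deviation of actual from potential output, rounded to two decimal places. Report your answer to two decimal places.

1.64%

Output gap = 100 × (19.6 − 19.8) / 19.8 = -1.01%.
i = 1.80 + 1.30 + 0.5 × (1.30 − 2.20) + 1 × (-1.01)
   = 1.80 + 1.3 − 0.45 − 1.01 = 1.64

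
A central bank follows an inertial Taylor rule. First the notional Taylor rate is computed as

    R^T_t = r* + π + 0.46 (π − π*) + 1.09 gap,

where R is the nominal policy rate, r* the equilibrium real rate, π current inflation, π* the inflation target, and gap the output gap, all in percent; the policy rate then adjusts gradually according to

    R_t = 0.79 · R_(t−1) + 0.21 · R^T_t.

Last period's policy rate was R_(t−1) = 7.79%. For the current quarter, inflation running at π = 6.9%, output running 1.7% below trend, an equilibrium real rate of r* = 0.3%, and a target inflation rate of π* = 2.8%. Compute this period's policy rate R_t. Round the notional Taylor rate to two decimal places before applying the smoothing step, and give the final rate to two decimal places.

7.67%

Output 1.7% below potential → gap = -1.7.
R^T_t = 0.3 + 6.9 + 0.46 × (6.9 − 2.8) + 1.09 × (-1.7)
   = 0.3 + 6.9 + 1.886 − 1.853 = 7.23
R_t = 0.79 × 7.79 + 0.21 × 7.23 = 6.1541 + 1.5183 = 7.67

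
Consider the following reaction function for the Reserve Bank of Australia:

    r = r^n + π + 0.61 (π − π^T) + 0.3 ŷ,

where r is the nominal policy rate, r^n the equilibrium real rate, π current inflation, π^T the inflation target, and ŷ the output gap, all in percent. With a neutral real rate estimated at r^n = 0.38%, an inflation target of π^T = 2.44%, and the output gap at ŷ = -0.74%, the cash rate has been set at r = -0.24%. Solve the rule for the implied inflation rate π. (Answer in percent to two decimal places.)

0.68%

Collecting π: r = r^n + (1 + 0.61) π − 0.61 π^T + 0.3 ŷ
1.61 π = -0.24 − 0.38 + 0.61 × 2.44 − 0.3 × (-0.74) = 1.0904
π = 1.0904 / 1.61 = 0.68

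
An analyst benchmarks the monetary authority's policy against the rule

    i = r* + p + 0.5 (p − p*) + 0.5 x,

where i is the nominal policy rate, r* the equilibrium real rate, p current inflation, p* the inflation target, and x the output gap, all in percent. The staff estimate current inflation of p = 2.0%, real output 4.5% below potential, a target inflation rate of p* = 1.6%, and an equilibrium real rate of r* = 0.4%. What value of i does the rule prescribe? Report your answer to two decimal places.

0.35%

Output 4.5% below potential → x = -4.5.
i = 0.4 + 2.0 + 0.5 × (2.0 − 1.6) + 0.5 × (-4.5)
   = 0.4 + 2 + 0.2 − 2.25 = 0.35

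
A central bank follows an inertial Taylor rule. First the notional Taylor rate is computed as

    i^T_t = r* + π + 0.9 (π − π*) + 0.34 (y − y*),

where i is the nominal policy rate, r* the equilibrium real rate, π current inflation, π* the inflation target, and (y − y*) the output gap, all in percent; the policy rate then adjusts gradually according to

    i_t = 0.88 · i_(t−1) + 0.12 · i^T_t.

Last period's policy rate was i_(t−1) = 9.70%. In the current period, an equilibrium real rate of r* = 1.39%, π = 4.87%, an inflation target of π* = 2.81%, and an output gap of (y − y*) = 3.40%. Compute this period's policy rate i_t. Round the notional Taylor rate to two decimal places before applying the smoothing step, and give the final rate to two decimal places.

i^T_t = 1.39 + 4.87 + 0.9 × (4.87 − 2.81) + 0.34 × 3.40
   = 1.39 + 4.87 + 1.854 + 1.156 = 9.27
i_t = 0.88 × 9.70 + 0.12 × 9.27 = 8.536 + 1.1124 = 9.65

9.65%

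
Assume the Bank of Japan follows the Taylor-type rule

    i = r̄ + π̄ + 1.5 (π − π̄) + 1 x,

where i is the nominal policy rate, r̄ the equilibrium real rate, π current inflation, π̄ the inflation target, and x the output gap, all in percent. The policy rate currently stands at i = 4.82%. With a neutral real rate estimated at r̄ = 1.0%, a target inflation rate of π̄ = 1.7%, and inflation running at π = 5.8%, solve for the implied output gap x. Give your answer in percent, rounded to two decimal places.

1 x = 4.82 − 1.0 − 1.7 − 1.5 × (5.8 − 1.7) = -4.03
x = -4.03 / 1 = -4.03

-4.03%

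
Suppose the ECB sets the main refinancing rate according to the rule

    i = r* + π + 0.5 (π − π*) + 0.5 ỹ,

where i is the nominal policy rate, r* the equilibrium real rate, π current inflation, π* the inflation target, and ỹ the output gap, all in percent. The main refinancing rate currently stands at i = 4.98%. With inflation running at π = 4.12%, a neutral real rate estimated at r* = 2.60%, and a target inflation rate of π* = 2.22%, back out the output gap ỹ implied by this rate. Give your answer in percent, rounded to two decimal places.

-5.38%

0.5 ỹ = 4.98 − 2.60 − 4.12 − 0.5 × (4.12 − 2.22) = -2.69
ỹ = -2.69 / 0.5 = -5.38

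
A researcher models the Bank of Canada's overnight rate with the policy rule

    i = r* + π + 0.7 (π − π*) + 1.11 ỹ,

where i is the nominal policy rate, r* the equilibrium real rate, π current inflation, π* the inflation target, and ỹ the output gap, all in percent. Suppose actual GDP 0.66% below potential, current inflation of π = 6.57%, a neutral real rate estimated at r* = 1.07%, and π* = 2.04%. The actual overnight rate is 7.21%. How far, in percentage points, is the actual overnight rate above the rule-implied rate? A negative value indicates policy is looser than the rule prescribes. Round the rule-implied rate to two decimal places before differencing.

Output 0.66% below potential → ỹ = -0.66.
i = 1.07 + 6.57 + 0.7 × (6.57 − 2.04) + 1.11 × (-0.66)
   = 1.07 + 6.57 + 3.171 − 0.7326 = 10.08
Deviation = 7.21 − 10.08 = -2.87 pp.

-2.87 pp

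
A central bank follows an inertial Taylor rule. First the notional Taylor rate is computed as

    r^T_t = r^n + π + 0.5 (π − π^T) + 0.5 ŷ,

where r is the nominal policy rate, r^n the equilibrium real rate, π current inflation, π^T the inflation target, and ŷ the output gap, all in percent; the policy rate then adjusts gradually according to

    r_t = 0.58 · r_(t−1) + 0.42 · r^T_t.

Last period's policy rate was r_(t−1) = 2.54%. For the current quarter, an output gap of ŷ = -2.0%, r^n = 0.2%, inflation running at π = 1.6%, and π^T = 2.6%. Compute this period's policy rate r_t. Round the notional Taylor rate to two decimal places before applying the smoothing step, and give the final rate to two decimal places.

r^T_t = 0.2 + 1.6 + 0.5 × (1.6 − 2.6) + 0.5 × (-2.0)
   = 0.2 + 1.6 − 0.5 − 1 = 0.30
r_t = 0.58 × 2.54 + 0.42 × 0.30 = 1.4732 + 0.126 = 1.60

1.60%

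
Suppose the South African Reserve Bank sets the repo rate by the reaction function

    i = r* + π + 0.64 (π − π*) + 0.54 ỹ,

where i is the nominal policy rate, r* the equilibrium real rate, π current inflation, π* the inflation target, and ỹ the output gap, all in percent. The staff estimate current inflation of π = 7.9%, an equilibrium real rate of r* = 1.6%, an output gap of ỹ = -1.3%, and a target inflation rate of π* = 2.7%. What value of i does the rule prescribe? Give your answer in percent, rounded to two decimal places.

i = 1.6 + 7.9 + 0.64 × (7.9 − 2.7) + 0.54 × (-1.3)
   = 1.6 + 7.9 + 3.328 − 0.702 = 12.13

12.13%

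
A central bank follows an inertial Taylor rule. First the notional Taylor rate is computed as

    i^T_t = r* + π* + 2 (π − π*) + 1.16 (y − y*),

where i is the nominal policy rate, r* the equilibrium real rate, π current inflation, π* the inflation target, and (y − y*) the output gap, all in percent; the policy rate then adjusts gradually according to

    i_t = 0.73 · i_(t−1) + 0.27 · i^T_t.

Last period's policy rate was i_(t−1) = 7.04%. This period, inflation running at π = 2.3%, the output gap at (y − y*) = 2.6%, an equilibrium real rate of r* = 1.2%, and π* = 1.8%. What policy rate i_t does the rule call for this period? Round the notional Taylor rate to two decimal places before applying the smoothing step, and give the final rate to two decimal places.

7.03%

i^T_t = 1.2 + 1.8 + 2 × (2.3 − 1.8) + 1.16 × 2.6
   = 1.2 + 1.8 + 1 + 3.016 = 7.02
i_t = 0.73 × 7.04 + 0.27 × 7.02 = 5.1392 + 1.8954 = 7.03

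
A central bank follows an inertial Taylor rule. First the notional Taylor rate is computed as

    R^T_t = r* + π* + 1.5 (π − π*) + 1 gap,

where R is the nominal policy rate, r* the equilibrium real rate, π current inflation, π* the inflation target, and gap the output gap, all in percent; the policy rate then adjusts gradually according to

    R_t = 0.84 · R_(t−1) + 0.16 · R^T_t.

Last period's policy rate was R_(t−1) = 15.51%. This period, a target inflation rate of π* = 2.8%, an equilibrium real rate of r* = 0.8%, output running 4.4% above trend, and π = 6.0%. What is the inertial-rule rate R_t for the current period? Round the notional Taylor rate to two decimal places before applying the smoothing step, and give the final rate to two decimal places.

Output 4.4% above potential → gap = 4.4.
R^T_t = 0.8 + 2.8 + 1.5 × (6.0 − 2.8) + 1 × 4.4
   = 0.8 + 2.8 + 4.8 + 4.4 = 12.80
R_t = 0.84 × 15.51 + 0.16 × 12.80 = 13.0284 + 2.048 = 15.08

15.08%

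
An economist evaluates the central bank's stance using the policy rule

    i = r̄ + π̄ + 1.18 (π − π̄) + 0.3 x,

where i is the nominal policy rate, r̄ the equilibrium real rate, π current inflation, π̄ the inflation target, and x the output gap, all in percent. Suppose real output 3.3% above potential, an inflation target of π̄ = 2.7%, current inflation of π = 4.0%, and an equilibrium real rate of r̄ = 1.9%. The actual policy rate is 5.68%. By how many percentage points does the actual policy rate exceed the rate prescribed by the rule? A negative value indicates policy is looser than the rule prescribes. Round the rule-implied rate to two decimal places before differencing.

Output 3.3% above potential → x = 3.3.
i = 1.9 + 2.7 + 1.18 × (4.0 − 2.7) + 0.3 × 3.3
   = 1.9 + 2.7 + 1.534 + 0.99 = 7.12
Deviation = 5.68 − 7.12 = -1.44 pp.

-1.44 pp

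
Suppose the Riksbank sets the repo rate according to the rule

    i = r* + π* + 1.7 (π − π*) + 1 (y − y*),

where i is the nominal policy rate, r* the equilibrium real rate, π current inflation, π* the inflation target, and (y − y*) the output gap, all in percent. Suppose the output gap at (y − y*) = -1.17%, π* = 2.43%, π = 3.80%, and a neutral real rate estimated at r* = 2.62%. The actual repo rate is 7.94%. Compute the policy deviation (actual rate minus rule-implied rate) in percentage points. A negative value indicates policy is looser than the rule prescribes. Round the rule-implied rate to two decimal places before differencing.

i = 2.62 + 2.43 + 1.7 × (3.80 − 2.43) + 1 × (-1.17)
   = 2.62 + 2.43 + 2.329 − 1.17 = 6.21
Deviation = 7.94 − 6.21 = 1.73 pp.

1.73 pp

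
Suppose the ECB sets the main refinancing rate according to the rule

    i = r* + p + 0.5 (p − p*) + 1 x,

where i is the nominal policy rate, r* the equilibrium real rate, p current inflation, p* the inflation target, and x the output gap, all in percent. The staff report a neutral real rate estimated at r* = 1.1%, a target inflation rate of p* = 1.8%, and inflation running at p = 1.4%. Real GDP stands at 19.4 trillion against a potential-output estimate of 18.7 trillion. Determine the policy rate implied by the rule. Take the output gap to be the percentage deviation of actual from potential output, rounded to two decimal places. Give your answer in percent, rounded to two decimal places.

6.04%

Output gap = 100 × (19.4 − 18.7) / 18.7 = 3.74%.
i = 1.10 + 1.40 + 0.5 × (1.40 − 1.80) + 1 × 3.74
   = 1.10 + 1.4 − 0.2 + 3.74 = 6.04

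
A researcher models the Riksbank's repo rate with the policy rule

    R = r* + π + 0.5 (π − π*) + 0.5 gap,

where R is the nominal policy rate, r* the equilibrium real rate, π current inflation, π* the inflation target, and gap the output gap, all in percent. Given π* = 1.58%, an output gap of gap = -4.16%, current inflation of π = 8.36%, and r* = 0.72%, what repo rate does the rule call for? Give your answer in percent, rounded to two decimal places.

10.39%

R = 0.72 + 8.36 + 0.5 × (8.36 − 1.58) + 0.5 × (-4.16)
   = 0.72 + 8.36 + 3.39 − 2.08 = 10.39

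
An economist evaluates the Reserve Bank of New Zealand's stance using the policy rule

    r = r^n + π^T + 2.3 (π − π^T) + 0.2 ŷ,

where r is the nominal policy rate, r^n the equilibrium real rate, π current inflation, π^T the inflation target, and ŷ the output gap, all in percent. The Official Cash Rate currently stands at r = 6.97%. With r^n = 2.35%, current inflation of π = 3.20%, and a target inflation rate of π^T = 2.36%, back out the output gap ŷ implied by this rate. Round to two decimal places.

1.64%

0.2 ŷ = 6.97 − 2.35 − 2.36 − 2.3 × (3.20 − 2.36) = 0.328
ŷ = 0.328 / 0.2 = 1.64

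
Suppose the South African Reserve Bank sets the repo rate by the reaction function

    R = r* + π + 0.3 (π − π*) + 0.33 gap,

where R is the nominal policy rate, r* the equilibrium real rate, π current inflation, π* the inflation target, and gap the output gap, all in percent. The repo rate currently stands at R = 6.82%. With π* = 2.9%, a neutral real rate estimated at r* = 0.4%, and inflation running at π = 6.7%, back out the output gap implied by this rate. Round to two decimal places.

0.33 gap = 6.82 − 0.4 − 6.7 − 0.3 × (6.7 − 2.9) = -1.42
gap = -1.42 / 0.33 = -4.30

-4.30%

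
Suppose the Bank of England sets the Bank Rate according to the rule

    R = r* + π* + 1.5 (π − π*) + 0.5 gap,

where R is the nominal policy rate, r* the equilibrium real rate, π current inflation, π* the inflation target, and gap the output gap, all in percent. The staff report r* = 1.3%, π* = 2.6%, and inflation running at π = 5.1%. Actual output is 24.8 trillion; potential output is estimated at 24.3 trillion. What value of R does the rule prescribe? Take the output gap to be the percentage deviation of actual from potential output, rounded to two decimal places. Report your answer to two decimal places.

Output gap = 100 × (24.8 − 24.3) / 24.3 = 2.06%.
R = 1.30 + 2.60 + 1.5 × (5.10 − 2.60) + 0.5 × 2.06
   = 1.30 + 2.6 + 3.75 + 1.03 = 8.68

8.68%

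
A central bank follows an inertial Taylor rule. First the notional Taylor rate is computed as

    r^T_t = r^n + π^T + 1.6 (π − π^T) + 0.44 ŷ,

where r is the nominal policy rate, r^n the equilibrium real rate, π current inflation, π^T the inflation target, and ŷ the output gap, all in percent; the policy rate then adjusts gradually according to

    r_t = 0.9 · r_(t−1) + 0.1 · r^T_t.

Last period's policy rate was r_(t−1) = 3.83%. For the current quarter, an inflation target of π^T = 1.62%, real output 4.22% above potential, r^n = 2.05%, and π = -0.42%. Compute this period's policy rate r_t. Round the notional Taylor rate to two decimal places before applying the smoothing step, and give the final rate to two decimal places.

3.67%

Output 4.22% above potential → ŷ = 4.22.
r^T_t = 2.05 + 1.62 + 1.6 × (-0.42 − 1.62) + 0.44 × 4.22
   = 2.05 + 1.62 − 3.264 + 1.8568 = 2.26
r_t = 0.9 × 3.83 + 0.1 × 2.26 = 3.447 + 0.226 = 3.67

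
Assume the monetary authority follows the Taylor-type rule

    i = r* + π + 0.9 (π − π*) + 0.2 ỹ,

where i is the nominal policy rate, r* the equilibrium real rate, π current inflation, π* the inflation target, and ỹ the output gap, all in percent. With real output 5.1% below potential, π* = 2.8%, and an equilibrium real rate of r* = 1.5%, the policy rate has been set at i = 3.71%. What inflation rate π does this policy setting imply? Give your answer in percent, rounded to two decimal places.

3.03%

Output 5.1% below potential → ỹ = -5.1.
Collecting π: i = r* + (1 + 0.9) π − 0.9 π* + 0.2 ỹ
1.9 π = 3.71 − 1.5 + 0.9 × 2.8 − 0.2 × (-5.1) = 5.75
π = 5.75 / 1.9 = 3.03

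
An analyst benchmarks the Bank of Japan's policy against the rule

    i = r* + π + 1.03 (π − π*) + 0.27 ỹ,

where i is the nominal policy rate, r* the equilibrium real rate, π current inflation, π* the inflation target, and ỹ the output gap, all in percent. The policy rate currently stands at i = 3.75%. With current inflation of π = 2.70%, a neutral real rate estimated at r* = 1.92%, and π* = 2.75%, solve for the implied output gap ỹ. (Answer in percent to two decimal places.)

-3.03%

0.27 ỹ = 3.75 − 1.92 − 2.70 − 1.03 × (2.70 − 2.75) = -0.8185
ỹ = -0.8185 / 0.27 = -3.03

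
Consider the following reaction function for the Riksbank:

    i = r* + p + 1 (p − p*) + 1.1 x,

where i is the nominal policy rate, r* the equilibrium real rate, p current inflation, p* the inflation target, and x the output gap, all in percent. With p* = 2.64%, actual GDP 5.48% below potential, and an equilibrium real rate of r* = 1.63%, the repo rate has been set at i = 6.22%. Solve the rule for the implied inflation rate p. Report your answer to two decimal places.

6.63%

Output 5.48% below potential → x = -5.48.
Collecting p: i = r* + (1 + 1) p − 1 p* + 1.1 x
2 p = 6.22 − 1.63 + 1 × 2.64 − 1.1 × (-5.48) = 13.258
p = 13.258 / 2 = 6.63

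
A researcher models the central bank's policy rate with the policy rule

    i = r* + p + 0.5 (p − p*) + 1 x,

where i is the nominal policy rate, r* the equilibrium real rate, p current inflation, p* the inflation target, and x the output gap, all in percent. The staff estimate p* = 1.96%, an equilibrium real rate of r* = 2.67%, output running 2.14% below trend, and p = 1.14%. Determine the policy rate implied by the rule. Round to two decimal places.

Output 2.14% below potential → x = -2.14.
i = 2.67 + 1.14 + 0.5 × (1.14 − 1.96) + 1 × (-2.14)
   = 2.67 + 1.14 − 0.41 − 2.14 = 1.26

1.26%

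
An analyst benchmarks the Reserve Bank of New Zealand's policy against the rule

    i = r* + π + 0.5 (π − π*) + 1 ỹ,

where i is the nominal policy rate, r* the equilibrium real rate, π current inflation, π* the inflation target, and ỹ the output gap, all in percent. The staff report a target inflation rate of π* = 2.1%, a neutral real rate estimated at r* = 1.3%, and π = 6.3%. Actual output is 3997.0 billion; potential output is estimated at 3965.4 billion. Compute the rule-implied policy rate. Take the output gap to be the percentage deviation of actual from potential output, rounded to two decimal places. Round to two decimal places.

10.50%

Output gap = 100 × (3997.0 − 3965.4) / 3965.4 = 0.80%.
i = 1.30 + 6.30 + 0.5 × (6.30 − 2.10) + 1 × 0.80
   = 1.30 + 6.3 + 2.1 + 0.8 = 10.50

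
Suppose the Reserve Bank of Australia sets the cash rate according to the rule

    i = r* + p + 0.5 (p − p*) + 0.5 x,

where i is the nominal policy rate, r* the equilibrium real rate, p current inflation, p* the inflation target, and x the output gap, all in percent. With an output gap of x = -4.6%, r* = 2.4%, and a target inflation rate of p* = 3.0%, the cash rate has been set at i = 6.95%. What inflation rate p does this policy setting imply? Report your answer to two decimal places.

Collecting p: i = r* + (1 + 0.5) p − 0.5 p* + 0.5 x
1.5 p = 6.95 − 2.4 + 0.5 × 3.0 − 0.5 × (-4.6) = 8.35
p = 8.35 / 1.5 = 5.57

5.57%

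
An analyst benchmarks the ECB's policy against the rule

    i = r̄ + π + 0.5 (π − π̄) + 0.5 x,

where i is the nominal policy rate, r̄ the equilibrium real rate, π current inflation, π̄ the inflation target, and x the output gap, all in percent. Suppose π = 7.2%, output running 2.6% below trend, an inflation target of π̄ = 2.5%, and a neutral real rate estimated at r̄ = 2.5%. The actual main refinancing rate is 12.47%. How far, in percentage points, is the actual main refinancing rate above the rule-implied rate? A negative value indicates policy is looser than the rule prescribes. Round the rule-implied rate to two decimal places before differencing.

Output 2.6% below potential → x = -2.6.
i = 2.5 + 7.2 + 0.5 × (7.2 − 2.5) + 0.5 × (-2.6)
   = 2.5 + 7.2 + 2.35 − 1.3 = 10.75
Deviation = 12.47 − 10.75 = 1.72 pp.

1.72 pp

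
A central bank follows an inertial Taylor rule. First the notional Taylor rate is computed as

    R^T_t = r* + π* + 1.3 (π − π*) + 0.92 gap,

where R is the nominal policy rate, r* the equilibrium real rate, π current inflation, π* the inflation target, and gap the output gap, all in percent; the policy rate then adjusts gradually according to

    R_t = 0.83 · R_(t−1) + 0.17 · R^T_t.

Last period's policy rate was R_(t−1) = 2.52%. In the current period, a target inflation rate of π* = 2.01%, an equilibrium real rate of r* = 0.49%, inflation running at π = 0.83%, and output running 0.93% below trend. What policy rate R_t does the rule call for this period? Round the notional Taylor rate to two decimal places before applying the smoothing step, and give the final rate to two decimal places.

Output 0.93% below potential → gap = -0.93.
R^T_t = 0.49 + 2.01 + 1.3 × (0.83 − 2.01) + 0.92 × (-0.93)
   = 0.49 + 2.01 − 1.534 − 0.8556 = 0.11
R_t = 0.83 × 2.52 + 0.17 × 0.11 = 2.0916 + 0.0187 = 2.11

2.11%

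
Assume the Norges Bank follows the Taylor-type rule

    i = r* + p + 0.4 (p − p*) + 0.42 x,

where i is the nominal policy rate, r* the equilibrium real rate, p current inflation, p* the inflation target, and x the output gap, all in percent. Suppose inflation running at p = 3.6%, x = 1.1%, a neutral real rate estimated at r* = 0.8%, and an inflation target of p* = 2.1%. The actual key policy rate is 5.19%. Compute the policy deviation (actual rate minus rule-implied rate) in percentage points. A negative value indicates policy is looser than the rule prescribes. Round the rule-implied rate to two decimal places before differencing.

-0.27 pp

i = 0.8 + 3.6 + 0.4 × (3.6 − 2.1) + 0.42 × 1.1
   = 0.8 + 3.6 + 0.6 + 0.462 = 5.46
Deviation = 5.19 − 5.46 = -0.27 pp.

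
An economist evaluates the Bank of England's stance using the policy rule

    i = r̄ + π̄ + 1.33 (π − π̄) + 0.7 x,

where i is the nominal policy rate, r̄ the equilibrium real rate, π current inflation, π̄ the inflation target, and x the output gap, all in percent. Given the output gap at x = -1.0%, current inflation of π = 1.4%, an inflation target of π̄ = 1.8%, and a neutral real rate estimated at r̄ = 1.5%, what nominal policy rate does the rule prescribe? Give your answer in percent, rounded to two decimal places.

2.07%

i = 1.5 + 1.8 + 1.33 × (1.4 − 1.8) + 0.7 × (-1.0)
   = 1.5 + 1.8 − 0.532 − 0.7 = 2.07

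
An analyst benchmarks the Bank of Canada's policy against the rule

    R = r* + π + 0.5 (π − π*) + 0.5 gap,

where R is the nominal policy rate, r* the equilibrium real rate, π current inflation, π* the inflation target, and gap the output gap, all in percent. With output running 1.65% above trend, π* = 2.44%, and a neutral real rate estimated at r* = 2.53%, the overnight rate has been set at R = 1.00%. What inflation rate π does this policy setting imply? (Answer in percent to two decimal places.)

Output 1.65% above potential → gap = 1.65.
Collecting π: R = r* + (1 + 0.5) π − 0.5 π* + 0.5 gap
1.5 π = 1.00 − 2.53 + 0.5 × 2.44 − 0.5 × 1.65 = -1.135
π = -1.135 / 1.5 = -0.76

-0.76%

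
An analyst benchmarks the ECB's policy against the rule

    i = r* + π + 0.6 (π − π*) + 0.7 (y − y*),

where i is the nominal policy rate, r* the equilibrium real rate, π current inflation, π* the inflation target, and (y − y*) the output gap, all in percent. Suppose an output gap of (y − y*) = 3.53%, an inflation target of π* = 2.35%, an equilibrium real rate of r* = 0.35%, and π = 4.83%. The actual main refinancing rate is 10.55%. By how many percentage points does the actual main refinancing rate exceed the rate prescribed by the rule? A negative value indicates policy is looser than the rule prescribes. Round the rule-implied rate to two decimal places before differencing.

1.41 pp

i = 0.35 + 4.83 + 0.6 × (4.83 − 2.35) + 0.7 × 3.53
   = 0.35 + 4.83 + 1.488 + 2.471 = 9.14
Deviation = 10.55 − 9.14 = 1.41 pp.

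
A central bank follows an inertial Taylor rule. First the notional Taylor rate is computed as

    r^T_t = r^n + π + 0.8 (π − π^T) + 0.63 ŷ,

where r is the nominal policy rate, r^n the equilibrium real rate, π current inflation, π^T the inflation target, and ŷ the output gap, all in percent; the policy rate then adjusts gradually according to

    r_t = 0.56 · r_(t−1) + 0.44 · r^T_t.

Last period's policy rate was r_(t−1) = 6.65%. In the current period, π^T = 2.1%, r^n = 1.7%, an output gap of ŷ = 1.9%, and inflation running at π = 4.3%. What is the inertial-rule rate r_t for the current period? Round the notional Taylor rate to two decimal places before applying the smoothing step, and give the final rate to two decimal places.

r^T_t = 1.7 + 4.3 + 0.8 × (4.3 − 2.1) + 0.63 × 1.9
   = 1.7 + 4.3 + 1.76 + 1.197 = 8.96
r_t = 0.56 × 6.65 + 0.44 × 8.96 = 3.724 + 3.9424 = 7.67

7.67%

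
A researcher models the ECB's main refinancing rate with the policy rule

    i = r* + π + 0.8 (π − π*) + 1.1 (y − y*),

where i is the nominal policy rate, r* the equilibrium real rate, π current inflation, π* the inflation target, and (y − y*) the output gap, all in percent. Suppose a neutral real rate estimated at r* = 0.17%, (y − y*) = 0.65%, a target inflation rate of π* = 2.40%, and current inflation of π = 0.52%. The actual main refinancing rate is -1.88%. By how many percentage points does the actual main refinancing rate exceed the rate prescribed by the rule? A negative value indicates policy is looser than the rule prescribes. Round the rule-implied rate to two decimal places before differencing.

i = 0.17 + 0.52 + 0.8 × (0.52 − 2.40) + 1.1 × 0.65
   = 0.17 + 0.52 − 1.504 + 0.715 = -0.10
Deviation = -1.88 − (-0.10) = -1.78 pp.

-1.78 pp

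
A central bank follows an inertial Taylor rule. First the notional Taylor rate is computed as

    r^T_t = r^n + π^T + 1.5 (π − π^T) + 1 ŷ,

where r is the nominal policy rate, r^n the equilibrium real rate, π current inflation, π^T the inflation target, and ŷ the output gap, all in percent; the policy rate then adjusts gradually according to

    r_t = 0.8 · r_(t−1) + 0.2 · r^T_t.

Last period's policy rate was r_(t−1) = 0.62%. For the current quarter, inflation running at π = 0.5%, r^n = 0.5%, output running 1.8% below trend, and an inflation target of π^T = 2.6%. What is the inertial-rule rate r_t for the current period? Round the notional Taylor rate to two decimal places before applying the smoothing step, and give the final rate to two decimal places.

Output 1.8% below potential → ŷ = -1.8.
r^T_t = 0.5 + 2.6 + 1.5 × (0.5 − 2.6) + 1 × (-1.8)
   = 0.5 + 2.6 − 3.15 − 1.8 = -1.85
r_t = 0.8 × 0.62 + 0.2 × (-1.85) = 0.496 − 0.37 = 0.13

0.13%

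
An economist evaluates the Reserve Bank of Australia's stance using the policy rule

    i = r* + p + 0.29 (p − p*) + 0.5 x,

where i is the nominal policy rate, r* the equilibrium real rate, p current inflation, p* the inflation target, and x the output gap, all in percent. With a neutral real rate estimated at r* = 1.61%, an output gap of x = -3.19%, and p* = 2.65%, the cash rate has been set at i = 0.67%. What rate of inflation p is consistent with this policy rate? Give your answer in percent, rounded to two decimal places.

1.10%

Collecting p: i = r* + (1 + 0.29) p − 0.29 p* + 0.5 x
1.29 p = 0.67 − 1.61 + 0.29 × 2.65 − 0.5 × (-3.19) = 1.4235
p = 1.4235 / 1.29 = 1.10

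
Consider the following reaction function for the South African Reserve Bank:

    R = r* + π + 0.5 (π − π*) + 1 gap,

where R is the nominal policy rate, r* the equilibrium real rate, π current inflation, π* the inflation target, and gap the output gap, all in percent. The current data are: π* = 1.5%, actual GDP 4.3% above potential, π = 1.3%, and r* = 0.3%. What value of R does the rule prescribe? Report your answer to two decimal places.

Output 4.3% above potential → gap = 4.3.
R = 0.3 + 1.3 + 0.5 × (1.3 − 1.5) + 1 × 4.3
   = 0.3 + 1.3 − 0.1 + 4.3 = 5.80

5.80%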